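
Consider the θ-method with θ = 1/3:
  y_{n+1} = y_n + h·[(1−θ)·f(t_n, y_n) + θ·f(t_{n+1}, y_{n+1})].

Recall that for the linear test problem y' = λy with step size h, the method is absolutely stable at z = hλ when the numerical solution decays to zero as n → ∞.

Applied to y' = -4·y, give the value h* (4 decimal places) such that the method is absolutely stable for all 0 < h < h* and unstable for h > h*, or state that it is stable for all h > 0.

With y'=λy (z=hλ):
  y_{n+1} = y_n + z·[2/3·y_n + 1/3·y_{n+1}] ⇒ (1 − 1/3z)y_{n+1} = (1 + 2/3z)y_n
  ⇒ R(z) = (1 + 2/3z)/(1 − 1/3z).

Need |R(x)|<1, x<0.
x=-0.77: |R|=0.3873
R=−1: 1+2/3x = −1+1/3x ⇒ -1/3x=2 ⇒ x=2/(-1/3)=-6.0000
Confirm numerically:
  x=-4.522: |R|=0.80351 <1
  x=-3.015: |R|=0.50374 <1
  x=-2.758: |R|=0.43696 <1
  x=-6.389: |R|=1.04143 >1
  x=-6.256: |R|=1.02766 >1
  x=-6.095: |R|=1.01045 >1
Stable set (-6.0000, 0).

(-6.0000,0); λ=-4 ⇒ h* = (6)/4 = 1.5000.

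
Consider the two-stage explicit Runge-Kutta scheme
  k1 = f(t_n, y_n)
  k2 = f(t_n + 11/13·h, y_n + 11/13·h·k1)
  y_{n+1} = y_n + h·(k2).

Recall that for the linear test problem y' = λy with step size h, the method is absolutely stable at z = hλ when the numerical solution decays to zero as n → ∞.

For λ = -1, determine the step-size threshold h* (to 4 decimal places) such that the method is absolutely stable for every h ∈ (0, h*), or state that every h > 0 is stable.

(-1.1818,0); λ=-1 ⇒ h* = (13/11)/1 = 1.1818.

With y'=λy (z=hλ):
  k1=λy_n ⇒ h·k1=z·y_n;  k2=λ(1+11/13z)y_n ⇒ h·k2=z(1+11/13z)y_n
  y_{n+1}/y_n = 1 + z(1+11/13z) = 1 + z + 11/13z²
  ⇒ R(z) = 1 + z + 11/13z².

Boundary: |R(x)|=1, x<0.
x=-1.08: |R|=0.9070
R=1: x+11/13x²=0 ⇒ x=−13/11=-1.1818; min R=1−1/(4·11/13)=0.7045>−1
Confirm numerically:
  x=-1.158: |R|=0.97666 <1
  x=-1.138: |R|=0.95781 <1
  x=-1.031: |R|=0.86843 <1
  x=-0.958: |R|=0.81857 <1
  x=-1.760: |R|=1.86105 >1
  x=-1.572: |R|=1.51900 >1
  x=-1.461: |R|=1.34513 >1
So |R|<1 on (-1.1818, 0).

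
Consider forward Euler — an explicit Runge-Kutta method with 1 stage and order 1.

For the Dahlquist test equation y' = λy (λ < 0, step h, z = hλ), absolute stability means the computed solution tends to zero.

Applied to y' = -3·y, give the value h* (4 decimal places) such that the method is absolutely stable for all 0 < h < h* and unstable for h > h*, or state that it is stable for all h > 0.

(-2.0000,0); λ=-3 ⇒ h* = 0.6667.

Test eqn y'=λy, z=hλ:
  order 1, 1-stage ⇒ R(z)=1+z
  (e.g. R(-1.02)=-0.02000, |R|=0.02000)

Boundary: |R(x)|=1, x<0.
x=-1.02: |R|=0.0200
|R(-2.26)|=1.2600 |R(-2)|=1.0000 |R(-0.87)|=0.1300
Bisect:
  x_lo=-2.8670 |R|=1.8670  x_hi=-0.2778 |R|=0.7222
  mid=-1.57240 |R|=0.57240 →hi
  mid=-2.21971 |R|=1.21971 →lo
  mid=-1.89606 |R|=0.89606 →hi
  mid=-2.05788 |R|=1.05788 →lo
  mid=-1.97697 |R|=0.97697 →hi
  mid=-2.01742 |R|=1.01742 →lo
  mid=-1.99720 |R|=0.99720 →hi
  ...
  [-2.00004,-1.99988] ⇒ x*=-2.0000
Interval (-2.0000, 0).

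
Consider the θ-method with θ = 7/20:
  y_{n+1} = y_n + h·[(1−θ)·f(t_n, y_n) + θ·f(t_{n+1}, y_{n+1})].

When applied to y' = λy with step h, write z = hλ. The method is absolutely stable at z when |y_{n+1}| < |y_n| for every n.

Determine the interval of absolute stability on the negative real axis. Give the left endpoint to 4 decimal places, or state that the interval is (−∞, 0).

z∈(-6.6667,0).

On y'=λy, z=hλ:
  y_{n+1} = y_n + z·[13/20·y_n + 7/20·y_{n+1}] ⇒ (1 − 7/20z)y_{n+1} = (1 + 13/20z)y_n
  so R(z) = (1 + 13/20z)/(1 − 7/20z).

Solve |R(x)|<1 on ℝ⁻.
x=-0.34: |R|=0.6962
R=−1: 1+13/20x = −1+7/20x ⇒ -3/10x=2 ⇒ x=2/(-3/10)=-6.6667
Confirm numerically:
  x=-4.677: |R|=0.77364 <1
  x=-2.946: |R|=0.45045 <1
  x=-2.881: |R|=0.43451 <1
  x=-7.229: |R|=1.04779 >1
  x=-7.036: |R|=1.03200 >1
Interval (-6.6667, 0).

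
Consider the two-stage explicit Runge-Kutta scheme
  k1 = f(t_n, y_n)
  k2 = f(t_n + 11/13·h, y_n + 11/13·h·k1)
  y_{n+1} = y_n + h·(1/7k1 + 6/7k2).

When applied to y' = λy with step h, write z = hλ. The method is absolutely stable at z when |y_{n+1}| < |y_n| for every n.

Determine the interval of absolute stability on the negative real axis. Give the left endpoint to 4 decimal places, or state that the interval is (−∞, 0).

Set f=λy, z=hλ:
  k1=λy_n ⇒ h·k1=z·y_n;  k2=λ(1+11/13z)y_n ⇒ h·k2=z(1+11/13z)y_n
  y_{n+1}/y_n = 1 + 1/7z + 6/7z(1+11/13z) = 1 + z + 66/91z²
  so R(z) = 1 + z + 66/91z².

Boundary: |R(x)|=1, x<0.
x=-1.72: |R|=1.4257
R=1: x+66/91x²=0 ⇒ x=−91/66=-1.3788; min R=1−1/(4·66/91)=0.6553>−1
Confirm numerically:
  x=-1.269: |R|=0.89895 <1
  x=-0.850: |R|=0.67401 <1
  x=-0.757: |R|=0.65862 <1
  x=-1.811: |R|=1.56770 >1
  x=-1.580: |R|=1.23058 >1
Stable set (-1.3788, 0).

z∈(-1.3788,0).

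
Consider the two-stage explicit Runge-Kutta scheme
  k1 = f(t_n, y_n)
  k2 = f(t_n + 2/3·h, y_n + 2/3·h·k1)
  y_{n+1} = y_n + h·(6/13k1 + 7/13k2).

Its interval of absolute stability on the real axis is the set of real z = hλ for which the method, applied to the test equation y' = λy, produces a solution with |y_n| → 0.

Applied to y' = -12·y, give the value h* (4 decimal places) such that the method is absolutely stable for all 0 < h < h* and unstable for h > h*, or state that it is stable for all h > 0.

On y'=λy, z=hλ:
  k1=λy_n ⇒ h·k1=z·y_n;  k2=λ(1+2/3z)y_n ⇒ h·k2=z(1+2/3z)y_n
  y_{n+1}/y_n = 1 + 6/13z + 7/13z(1+2/3z) = 1 + z + 14/39z²
  so R(z) = 1 + z + 14/39z².

Solve |R(x)|<1 on ℝ⁻.
x=-1.18: |R|=0.3198
R=1: x+14/39x²=0 ⇒ x=−39/14=-2.7857; min R=1−1/(4·14/39)=0.3036>−1
Confirm numerically:
  x=-2.760: |R|=0.97452 <1
  x=-2.659: |R|=0.87905 <1
  x=-1.933: |R|=0.40830 <1
  x=-1.408: |R|=0.30365 <1
  x=-3.172: |R|=1.43985 >1
  x=-3.022: |R|=1.25633 >1
  x=-2.971: |R|=1.19761 >1
So |R|<1 on (-2.7857, 0).

(-2.7857,0); λ=-12 ⇒ h* = (39/14)/12 = 0.2321.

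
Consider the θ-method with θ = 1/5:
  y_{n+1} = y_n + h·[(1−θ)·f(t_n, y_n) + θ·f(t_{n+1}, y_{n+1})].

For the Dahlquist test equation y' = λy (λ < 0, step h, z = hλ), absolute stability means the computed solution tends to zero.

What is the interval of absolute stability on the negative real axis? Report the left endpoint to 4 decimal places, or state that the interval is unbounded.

Test eqn y'=λy, z=hλ:
  y_{n+1} = y_n + z·[4/5·y_n + 1/5·y_{n+1}] ⇒ (1 − 1/5z)y_{n+1} = (1 + 4/5z)y_n
  so R(z) = (1 + 4/5z)/(1 − 1/5z).

Solve |R(x)|<1 on ℝ⁻.
x=-1.14: |R|=0.0717
R=−1: 1+4/5x = −1+1/5x ⇒ -3/5x=2 ⇒ x=2/(-3/5)=-3.3333
Confirm numerically:
  x=-2.723: |R|=0.76292 <1
  x=-2.339: |R|=0.59354 <1
  x=-1.540: |R|=0.17737 <1
  x=-3.802: |R|=1.15974 >1
  x=-3.788: |R|=1.15521 >1
  x=-3.485: |R|=1.05362 >1
Stable set (-3.3333, 0).

(-3.3333, 0).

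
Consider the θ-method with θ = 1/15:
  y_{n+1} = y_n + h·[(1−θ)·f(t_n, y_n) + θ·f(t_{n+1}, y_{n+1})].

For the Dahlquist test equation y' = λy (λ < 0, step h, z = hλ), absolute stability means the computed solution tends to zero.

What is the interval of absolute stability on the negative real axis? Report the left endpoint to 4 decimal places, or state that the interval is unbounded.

With y'=λy (z=hλ):
  y_{n+1} = y_n + z·[14/15·y_n + 1/15·y_{n+1}] ⇒ (1 − 1/15z)y_{n+1} = (1 + 14/15z)y_n
  so R(z) = (1 + 14/15z)/(1 − 1/15z).

Need |R(x)|<1, x<0.
x=-0.44: |R|=0.5725
R=−1: 1+14/15x = −1+1/15x ⇒ -13/15x=2 ⇒ x=2/(-13/15)=-2.3077
Confirm numerically:
  x=-1.861: |R|=0.65560 <1
  x=-1.857: |R|=0.65243 <1
  x=-1.680: |R|=0.51079 <1
  x=-1.170: |R|=0.08534 <1
  x=-2.792: |R|=1.35387 >1
  x=-2.636: |R|=1.24200 >1
  x=-2.516: |R|=1.15460 >1
Stable set (-2.3077, 0).

z∈(-2.3077,0).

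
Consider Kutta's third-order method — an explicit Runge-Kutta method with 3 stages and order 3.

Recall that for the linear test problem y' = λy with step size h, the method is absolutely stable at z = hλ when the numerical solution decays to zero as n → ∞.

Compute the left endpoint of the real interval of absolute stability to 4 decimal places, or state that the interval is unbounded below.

With y'=λy (z=hλ):
  order 3, 3-stage ⇒ R(z)=1+z+z^2/2+z^3/6
  (e.g. R(-0.38)=0.68305, |R|=0.68305)

Boundary: |R(x)|=1, x<0.
x=-0.38: |R|=0.6831
|R(-1.59)|=0.0041 |R(-1.58)|=0.0108 |R(-0.75)|=0.4609
Bisect:
  x_lo=-3.2109 |R|=2.5733  x_hi=-0.1855 |R|=0.8306
  mid=-1.69823 |R|=0.07251 →hi
  mid=-2.45457 |R|=0.90687 →hi
  mid=-2.83274 |R|=1.60904 →lo
  mid=-2.64365 |R|=1.22858 →lo
  mid=-2.54911 |R|=1.06080 →lo
  mid=-2.50184 |R|=0.98216 →hi
  mid=-2.52548 |R|=1.02105 →lo
  mid=-2.51366 |R|=1.00150 →lo
  ...
  [-2.51292,-2.51273] ⇒ x*=-2.5127
Stable set (-2.5127, 0).

z* = -2.5127.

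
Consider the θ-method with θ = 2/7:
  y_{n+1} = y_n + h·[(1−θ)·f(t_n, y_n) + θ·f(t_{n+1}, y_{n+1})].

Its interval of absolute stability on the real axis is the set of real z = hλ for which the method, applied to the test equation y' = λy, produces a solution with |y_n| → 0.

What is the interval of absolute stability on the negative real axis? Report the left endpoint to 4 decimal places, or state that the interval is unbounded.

z∈(-4.6667,0).

On y'=λy, z=hλ:
  y_{n+1} = y_n + z·[5/7·y_n + 2/7·y_{n+1}] ⇒ (1 − 2/7z)y_{n+1} = (1 + 5/7z)y_n
  ⇒ R(z) = (1 + 5/7z)/(1 − 2/7z).

Need |R(x)|<1, x<0.
x=-1.69: |R|=0.1397
R=−1: 1+5/7x = −1+2/7x ⇒ -3/7x=2 ⇒ x=2/(-3/7)=-4.6667
Confirm numerically:
  x=-4.060: |R|=0.87963 <1
  x=-3.663: |R|=0.78982 <1
  x=-2.429: |R|=0.43388 <1
  x=-5.233: |R|=1.09727 >1
  x=-4.995: |R|=1.05798 >1
  x=-4.991: |R|=1.05730 >1
Stable set (-4.6667, 0).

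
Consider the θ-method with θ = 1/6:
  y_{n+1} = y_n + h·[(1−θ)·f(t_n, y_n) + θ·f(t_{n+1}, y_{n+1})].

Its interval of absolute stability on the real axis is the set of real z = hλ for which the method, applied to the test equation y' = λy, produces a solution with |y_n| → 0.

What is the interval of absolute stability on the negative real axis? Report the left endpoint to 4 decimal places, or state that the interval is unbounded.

On y'=λy, z=hλ:
  y_{n+1} = y_n + z·[5/6·y_n + 1/6·y_{n+1}] ⇒ (1 − 1/6z)y_{n+1} = (1 + 5/6z)y_n
  ⇒ R(z) = (1 + 5/6z)/(1 − 1/6z).

Solve |R(x)|<1 on ℝ⁻.
x=-1.79: |R|=0.3787
R=−1: 1+5/6x = −1+1/6x ⇒ -2/3x=2 ⇒ x=2/(-2/3)=-3.0000
Confirm numerically:
  x=-2.665: |R|=0.84535 <1
  x=-2.226: |R|=0.62363 <1
  x=-1.874: |R|=0.42799 <1
  x=-1.386: |R|=0.12591 <1
  x=-3.497: |R|=1.20933 >1
  x=-3.373: |R|=1.15918 >1
Interval (-3.0000, 0).

(-3.0000, 0).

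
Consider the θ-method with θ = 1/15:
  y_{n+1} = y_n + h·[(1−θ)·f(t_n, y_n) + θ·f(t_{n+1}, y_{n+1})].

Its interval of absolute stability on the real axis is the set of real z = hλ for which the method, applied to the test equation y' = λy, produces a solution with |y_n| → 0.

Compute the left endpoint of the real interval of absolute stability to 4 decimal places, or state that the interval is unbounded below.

z* = -2.3077.

Test eqn y'=λy, z=hλ:
  y_{n+1} = y_n + z·[14/15·y_n + 1/15·y_{n+1}] ⇒ (1 − 1/15z)y_{n+1} = (1 + 14/15z)y_n
  R(z) = (1 + 14/15z)/(1 − 1/15z).

Boundary: |R(x)|=1, x<0.
x=-1.11: |R|=0.0335
R=−1: 1+14/15x = −1+1/15x ⇒ -13/15x=2 ⇒ x=2/(-13/15)=-2.3077
Confirm numerically:
  x=-2.285: |R|=0.98293 <1
  x=-2.173: |R|=0.89804 <1
  x=-1.270: |R|=0.17087 <1
  x=-1.114: |R|=0.03699 <1
  x=-2.906: |R|=1.43438 >1
  x=-2.778: |R|=1.34391 >1
Interval (-2.3077, 0).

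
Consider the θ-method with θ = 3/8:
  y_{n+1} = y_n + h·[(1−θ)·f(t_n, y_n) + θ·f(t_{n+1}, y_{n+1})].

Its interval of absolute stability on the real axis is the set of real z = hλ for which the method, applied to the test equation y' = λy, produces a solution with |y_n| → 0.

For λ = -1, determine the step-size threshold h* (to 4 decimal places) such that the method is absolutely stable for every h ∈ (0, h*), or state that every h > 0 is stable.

(-8.0000,0); λ=-1 ⇒ h* = (8)/1 = 8.0000.

Test eqn y'=λy, z=hλ:
  y_{n+1} = y_n + z·[5/8·y_n + 3/8·y_{n+1}] ⇒ (1 − 3/8z)y_{n+1} = (1 + 5/8z)y_n
  R(z) = (1 + 5/8z)/(1 − 3/8z).

Solve |R(x)|<1 on ℝ⁻.
x=-0.72: |R|=0.4331
R=−1: 1+5/8x = −1+3/8x ⇒ -1/4x=2 ⇒ x=2/(-1/4)=-8.0000
Confirm numerically:
  x=-7.920: |R|=0.99496 <1
  x=-7.044: |R|=0.93437 <1
  x=-3.897: |R|=0.58326 <1
  x=-3.213: |R|=0.45723 <1
  x=-8.550: |R|=1.03269 >1
  x=-8.512: |R|=1.03053 >1
  x=-8.216: |R|=1.01323 >1
So |R|<1 on (-8.0000, 0).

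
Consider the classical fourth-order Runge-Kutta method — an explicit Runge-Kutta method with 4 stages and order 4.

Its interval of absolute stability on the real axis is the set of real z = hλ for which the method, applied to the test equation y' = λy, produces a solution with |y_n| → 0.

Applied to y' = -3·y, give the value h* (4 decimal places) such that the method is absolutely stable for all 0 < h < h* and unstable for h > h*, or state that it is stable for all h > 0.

With y'=λy (z=hλ):
  order 4, 4-stage ⇒ R(z)=1+z+z^2/2+z^3/6+z^4/24
  (e.g. R(-1.65)=0.27140, |R|=0.27140)

Find x<0 with |R(x)|<1.
x=-1.65: |R|=0.2714
|R(-2.7)|=0.8788 |R(-1.71)|=0.2749 |R(-0.99)|=0.3784
Bisect:
  x_lo=-3.1416 |R|=1.6842  x_hi=-0.0744 |R|=0.9283
  mid=-1.60799 |R|=0.27044 →hi
  mid=-2.37480 |R|=0.53810 →hi
  mid=-2.75820 |R|=0.95992 →hi
  mid=-2.94990 |R|=1.27790 →lo
  mid=-2.85405 |R|=1.10871 →lo
  mid=-2.80613 |R|=1.03187 →lo
  mid=-2.78216 |R|=0.99529 →hi
  ...
  [-2.78535,-2.78516] ⇒ x*=-2.7853
So |R|<1 on (-2.7853, 0).

(-2.7853,0); λ=-3 ⇒ h* = 0.9284.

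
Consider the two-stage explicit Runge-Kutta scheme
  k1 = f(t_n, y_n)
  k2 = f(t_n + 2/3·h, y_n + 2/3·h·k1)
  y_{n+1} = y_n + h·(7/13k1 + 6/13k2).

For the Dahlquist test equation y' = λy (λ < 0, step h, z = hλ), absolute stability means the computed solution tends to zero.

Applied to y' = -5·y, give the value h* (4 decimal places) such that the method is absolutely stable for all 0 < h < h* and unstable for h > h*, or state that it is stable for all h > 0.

(-3.2500,0); λ=-5 ⇒ h* = (13/4)/5 = 0.6500.

Set f=λy, z=hλ:
  k1=λy_n ⇒ h·k1=z·y_n;  k2=λ(1+2/3z)y_n ⇒ h·k2=z(1+2/3z)y_n
  y_{n+1}/y_n = 1 + 7/13z + 6/13z(1+2/3z) = 1 + z + 4/13z²
  R(z) = 1 + z + 4/13z².

Find x<0 with |R(x)|<1.
x=-1.46: |R|=0.1959
R=1: x+4/13x²=0 ⇒ x=−13/4=-3.2500; min R=1−1/(4·4/13)=0.1875>−1
Confirm numerically:
  x=-2.527: |R|=0.43784 <1
  x=-2.487: |R|=0.41613 <1
  x=-2.185: |R|=0.28399 <1
  x=-1.721: |R|=0.19034 <1
  x=-3.689: |R|=1.49830 >1
  x=-3.670: |R|=1.47428 >1
Stable set (-3.2500, 0).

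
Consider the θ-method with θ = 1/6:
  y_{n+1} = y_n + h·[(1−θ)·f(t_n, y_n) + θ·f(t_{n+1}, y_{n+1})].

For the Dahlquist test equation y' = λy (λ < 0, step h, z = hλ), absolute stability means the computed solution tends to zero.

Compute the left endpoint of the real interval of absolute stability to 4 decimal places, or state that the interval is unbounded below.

left endpoint -3.0000.

Set f=λy, z=hλ:
  y_{n+1} = y_n + z·[5/6·y_n + 1/6·y_{n+1}] ⇒ (1 − 1/6z)y_{n+1} = (1 + 5/6z)y_n
  ⇒ R(z) = (1 + 5/6z)/(1 − 1/6z).

Need |R(x)|<1, x<0.
x=-1.24: |R|=0.0276
R=−1: 1+5/6x = −1+1/6x ⇒ -2/3x=2 ⇒ x=2/(-2/3)=-3.0000
Confirm numerically:
  x=-2.978: |R|=0.99020 <1
  x=-2.461: |R|=0.74518 <1
  x=-2.406: |R|=0.71734 <1
  x=-1.317: |R|=0.07995 <1
  x=-3.315: |R|=1.13527 >1
  x=-3.240: |R|=1.10390 >1
  x=-3.121: |R|=1.05306 >1
Interval (-3.0000, 0).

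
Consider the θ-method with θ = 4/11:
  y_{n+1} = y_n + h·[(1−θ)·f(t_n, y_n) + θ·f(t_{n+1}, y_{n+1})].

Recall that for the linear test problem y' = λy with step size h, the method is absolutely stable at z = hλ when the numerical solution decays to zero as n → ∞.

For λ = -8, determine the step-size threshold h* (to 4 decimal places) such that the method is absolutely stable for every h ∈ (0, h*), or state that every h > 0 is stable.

(-7.3333,0); λ=-8 ⇒ h* = (22/3)/8 = 0.9167.

Test eqn y'=λy, z=hλ:
  y_{n+1} = y_n + z·[7/11·y_n + 4/11·y_{n+1}] ⇒ (1 − 4/11z)y_{n+1} = (1 + 7/11z)y_n
  ⇒ R(z) = (1 + 7/11z)/(1 − 4/11z).

Boundary: |R(x)|=1, x<0.
x=-0.67: |R|=0.4613
R=−1: 1+7/11x = −1+4/11x ⇒ -3/11x=2 ⇒ x=2/(-3/11)=-7.3333
Confirm numerically:
  x=-6.682: |R|=0.94821 <1
  x=-5.895: |R|=0.87522 <1
  x=-4.057: |R|=0.63901 <1
  x=-7.621: |R|=1.02080 >1
  x=-7.589: |R|=1.01855 >1
  x=-7.529: |R|=1.01428 >1
Interval (-7.3333, 0).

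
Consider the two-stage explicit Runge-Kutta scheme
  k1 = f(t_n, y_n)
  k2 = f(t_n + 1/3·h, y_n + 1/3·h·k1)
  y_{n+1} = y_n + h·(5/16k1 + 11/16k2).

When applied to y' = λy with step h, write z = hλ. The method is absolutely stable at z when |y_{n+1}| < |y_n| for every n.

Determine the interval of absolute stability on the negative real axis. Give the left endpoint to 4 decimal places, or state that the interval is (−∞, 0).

z∈(-4.3636,0).

Set f=λy, z=hλ:
  k1=λy_n ⇒ h·k1=z·y_n;  k2=λ(1+1/3z)y_n ⇒ h·k2=z(1+1/3z)y_n
  y_{n+1}/y_n = 1 + 5/16z + 11/16z(1+1/3z) = 1 + z + 11/48z²
  R(z) = 1 + z + 11/48z².

Solve |R(x)|<1 on ℝ⁻.
x=-1.14: |R|=0.1578
R=1: x+11/48x²=0 ⇒ x=−48/11=-4.3636; min R=1−1/(4·11/48)=-0.0909>−1
Confirm numerically:
  x=-3.544: |R|=0.33432 <1
  x=-2.814: |R|=0.00068 <1
  x=-2.680: |R|=0.03403 <1
  x=-1.992: |R|=0.08265 <1
  x=-4.743: |R|=1.41234 >1
  x=-4.620: |R|=1.27143 >1
  x=-4.412: |R|=1.04890 >1
So |R|<1 on (-4.3636, 0).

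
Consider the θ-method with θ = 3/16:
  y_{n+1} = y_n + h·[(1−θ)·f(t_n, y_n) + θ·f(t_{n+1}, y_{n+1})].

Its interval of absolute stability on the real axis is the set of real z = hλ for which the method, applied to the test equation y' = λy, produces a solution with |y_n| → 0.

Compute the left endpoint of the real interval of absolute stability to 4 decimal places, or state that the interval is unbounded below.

left endpoint -3.2000.

Set f=λy, z=hλ:
  y_{n+1} = y_n + z·[13/16·y_n + 3/16·y_{n+1}] ⇒ (1 − 3/16z)y_{n+1} = (1 + 13/16z)y_n
  Hence R(z) = (1 + 13/16z)/(1 − 3/16z).

Solve |R(x)|<1 on ℝ⁻.
x=-0.93: |R|=0.2081
R=−1: 1+13/16x = −1+3/16x ⇒ -5/8x=2 ⇒ x=2/(-5/8)=-3.2000
Confirm numerically:
  x=-2.827: |R|=0.84764 <1
  x=-2.617: |R|=0.75557 <1
  x=-2.350: |R|=0.63124 <1
  x=-1.835: |R|=0.36526 <1
  x=-3.433: |R|=1.08860 >1
  x=-3.312: |R|=1.04318 >1
  x=-3.293: |R|=1.03594 >1
Interval (-3.2000, 0).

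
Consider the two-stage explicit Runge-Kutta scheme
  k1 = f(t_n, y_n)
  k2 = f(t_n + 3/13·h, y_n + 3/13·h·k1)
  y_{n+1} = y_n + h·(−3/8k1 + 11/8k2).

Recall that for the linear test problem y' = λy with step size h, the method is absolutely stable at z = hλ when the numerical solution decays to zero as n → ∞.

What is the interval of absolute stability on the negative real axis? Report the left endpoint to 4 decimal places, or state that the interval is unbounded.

Test eqn y'=λy, z=hλ:
  k1=λy_n ⇒ h·k1=z·y_n;  k2=λ(1+3/13z)y_n ⇒ h·k2=z(1+3/13z)y_n
  y_{n+1}/y_n = 1 − 3/8z + 11/8z(1+3/13z) = 1 + z + 33/104z²
  Hence R(z) = 1 + z + 33/104z².

Boundary: |R(x)|=1, x<0.
x=-0.92: |R|=0.3486
R=1: x+33/104x²=0 ⇒ x=−104/33=-3.1515; min R=1−1/(4·33/104)=0.2121>−1
Confirm numerically:
  x=-2.741: |R|=0.64296 <1
  x=-2.343: |R|=0.39891 <1
  x=-1.846: |R|=0.23529 <1
  x=-3.674: |R|=1.60911 >1
  x=-3.182: |R|=1.03078 >1
Interval (-3.1515, 0).

(-3.1515, 0).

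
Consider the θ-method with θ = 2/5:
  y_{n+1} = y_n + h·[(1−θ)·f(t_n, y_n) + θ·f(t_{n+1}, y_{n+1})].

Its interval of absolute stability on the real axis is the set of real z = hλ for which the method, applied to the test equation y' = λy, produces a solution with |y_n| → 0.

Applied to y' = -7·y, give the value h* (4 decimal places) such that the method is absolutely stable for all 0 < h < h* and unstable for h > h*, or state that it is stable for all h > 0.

(-10.0000,0); λ=-7 ⇒ h* = (10)/7 = 1.4286.

Set f=λy, z=hλ:
  y_{n+1} = y_n + z·[3/5·y_n + 2/5·y_{n+1}] ⇒ (1 − 2/5z)y_{n+1} = (1 + 3/5z)y_n
  ⇒ R(z) = (1 + 3/5z)/(1 − 2/5z).

Need |R(x)|<1, x<0.
x=-1.18: |R|=0.1984
R=−1: 1+3/5x = −1+2/5x ⇒ -1/5x=2 ⇒ x=2/(-1/5)=-10.0000
Confirm numerically:
  x=-8.886: |R|=0.95108 <1
  x=-6.474: |R|=0.80354 <1
  x=-6.042: |R|=0.76832 <1
  x=-4.606: |R|=0.62046 <1
  x=-10.444: |R|=1.01715 >1
  x=-10.354: |R|=1.01377 >1
  x=-10.179: |R|=1.00706 >1
So |R|<1 on (-10.0000, 0).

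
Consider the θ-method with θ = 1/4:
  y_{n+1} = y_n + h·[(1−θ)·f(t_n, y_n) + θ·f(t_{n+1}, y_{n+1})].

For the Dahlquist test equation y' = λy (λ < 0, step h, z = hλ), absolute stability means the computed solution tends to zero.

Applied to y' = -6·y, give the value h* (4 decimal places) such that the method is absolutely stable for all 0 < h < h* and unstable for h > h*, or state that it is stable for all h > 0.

On y'=λy, z=hλ:
  y_{n+1} = y_n + z·[3/4·y_n + 1/4·y_{n+1}] ⇒ (1 − 1/4z)y_{n+1} = (1 + 3/4z)y_n
  R(z) = (1 + 3/4z)/(1 − 1/4z).

Find x<0 with |R(x)|<1.
x=-1.56: |R|=0.1223
R=−1: 1+3/4x = −1+1/4x ⇒ -1/2x=2 ⇒ x=2/(-1/2)=-4.0000
Confirm numerically:
  x=-3.806: |R|=0.95029 <1
  x=-3.010: |R|=0.71755 <1
  x=-2.556: |R|=0.55949 <1
  x=-1.746: |R|=0.21545 <1
  x=-4.521: |R|=1.12229 >1
  x=-4.490: |R|=1.11543 >1
  x=-4.099: |R|=1.02445 >1
Interval (-4.0000, 0).

(-4.0000,0); λ=-6 ⇒ h* = (4)/6 = 0.6667.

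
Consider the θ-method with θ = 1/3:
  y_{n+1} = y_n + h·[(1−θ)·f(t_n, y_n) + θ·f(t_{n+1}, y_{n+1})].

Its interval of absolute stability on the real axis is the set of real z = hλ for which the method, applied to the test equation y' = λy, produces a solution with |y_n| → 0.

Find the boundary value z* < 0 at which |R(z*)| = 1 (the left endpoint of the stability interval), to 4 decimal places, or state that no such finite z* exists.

Test eqn y'=λy, z=hλ:
  y_{n+1} = y_n + z·[2/3·y_n + 1/3·y_{n+1}] ⇒ (1 − 1/3z)y_{n+1} = (1 + 2/3z)y_n
  R(z) = (1 + 2/3z)/(1 − 1/3z).

Boundary: |R(x)|=1, x<0.
x=-0.52: |R|=0.5568
R=−1: 1+2/3x = −1+1/3x ⇒ -1/3x=2 ⇒ x=2/(-1/3)=-6.0000
Confirm numerically:
  x=-5.415: |R|=0.93048 <1
  x=-5.053: |R|=0.88240 <1
  x=-4.658: |R|=0.82476 <1
  x=-6.589: |R|=1.06142 >1
  x=-6.265: |R|=1.02860 >1
So |R|<1 on (-6.0000, 0).

z* = -6.0000.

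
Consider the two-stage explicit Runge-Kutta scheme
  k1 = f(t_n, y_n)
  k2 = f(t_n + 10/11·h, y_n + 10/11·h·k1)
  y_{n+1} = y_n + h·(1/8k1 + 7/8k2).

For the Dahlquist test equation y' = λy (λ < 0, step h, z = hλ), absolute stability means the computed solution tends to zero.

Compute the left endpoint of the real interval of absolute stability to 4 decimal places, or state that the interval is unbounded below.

Set f=λy, z=hλ:
  k1=λy_n ⇒ h·k1=z·y_n;  k2=λ(1+10/11z)y_n ⇒ h·k2=z(1+10/11z)y_n
  y_{n+1}/y_n = 1 + 1/8z + 7/8z(1+10/11z) = 1 + z + 35/44z²
  R(z) = 1 + z + 35/44z².

Need |R(x)|<1, x<0.
x=-1.77: |R|=1.7221
R=1: x+35/44x²=0 ⇒ x=−44/35=-1.2571; min R=1−1/(4·35/44)=0.6857>−1
Confirm numerically:
  x=-1.190: |R|=0.93644 <1
  x=-1.135: |R|=0.88972 <1
  x=-0.630: |R|=0.68572 <1
  x=-0.607: |R|=0.68608 <1
  x=-1.617: |R|=1.46287 >1
  x=-1.579: |R|=1.40426 >1
  x=-1.324: |R|=1.07041 >1
So |R|<1 on (-1.2571, 0).

left endpoint -1.2571.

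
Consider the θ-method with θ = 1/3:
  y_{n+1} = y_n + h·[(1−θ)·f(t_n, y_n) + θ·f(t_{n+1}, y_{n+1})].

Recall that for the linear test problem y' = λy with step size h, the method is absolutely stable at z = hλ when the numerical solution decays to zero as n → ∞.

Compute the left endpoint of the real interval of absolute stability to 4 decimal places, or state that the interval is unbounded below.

On y'=λy, z=hλ:
  y_{n+1} = y_n + z·[2/3·y_n + 1/3·y_{n+1}] ⇒ (1 − 1/3z)y_{n+1} = (1 + 2/3z)y_n
  Hence R(z) = (1 + 2/3z)/(1 − 1/3z).

Find x<0 with |R(x)|<1.
x=-0.66: |R|=0.4590
R=−1: 1+2/3x = −1+1/3x ⇒ -1/3x=2 ⇒ x=2/(-1/3)=-6.0000
Confirm numerically:
  x=-4.644: |R|=0.82261 <1
  x=-2.946: |R|=0.48638 <1
  x=-2.752: |R|=0.43533 <1
  x=-2.646: |R|=0.40595 <1
  x=-6.507: |R|=1.05333 >1
  x=-6.237: |R|=1.02566 >1
Interval (-6.0000, 0).

left endpoint -6.0000.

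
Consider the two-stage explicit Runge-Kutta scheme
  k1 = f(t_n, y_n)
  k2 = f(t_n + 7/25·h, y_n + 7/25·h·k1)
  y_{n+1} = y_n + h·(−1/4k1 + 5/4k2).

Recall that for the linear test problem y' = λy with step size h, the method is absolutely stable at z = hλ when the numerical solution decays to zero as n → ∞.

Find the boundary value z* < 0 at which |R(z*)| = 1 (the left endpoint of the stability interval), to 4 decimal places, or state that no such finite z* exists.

With y'=λy (z=hλ):
  k1=λy_n ⇒ h·k1=z·y_n;  k2=λ(1+7/25z)y_n ⇒ h·k2=z(1+7/25z)y_n
  y_{n+1}/y_n = 1 − 1/4z + 5/4z(1+7/25z) = 1 + z + 7/20z²
  ⇒ R(z) = 1 + z + 7/20z².

Solve |R(x)|<1 on ℝ⁻.
x=-0.69: |R|=0.4766
R=1: x+7/20x²=0 ⇒ x=−20/7=-2.8571; min R=1−1/(4·7/20)=0.2857>−1
Confirm numerically:
  x=-2.211: |R|=0.49998 <1
  x=-2.081: |R|=0.43470 <1
  x=-1.364: |R|=0.28717 <1
  x=-1.173: |R|=0.30858 <1
  x=-3.326: |R|=1.54580 >1
  x=-3.084: |R|=1.24487 >1
So |R|<1 on (-2.8571, 0).

z* = -2.8571.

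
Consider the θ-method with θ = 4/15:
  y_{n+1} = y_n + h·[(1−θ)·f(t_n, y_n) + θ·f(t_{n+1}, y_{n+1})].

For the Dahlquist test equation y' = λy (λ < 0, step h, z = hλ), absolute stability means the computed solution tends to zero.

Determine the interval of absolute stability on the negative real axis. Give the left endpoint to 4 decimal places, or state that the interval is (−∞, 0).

z∈(-4.2857,0).

On y'=λy, z=hλ:
  y_{n+1} = y_n + z·[11/15·y_n + 4/15·y_{n+1}] ⇒ (1 − 4/15z)y_{n+1} = (1 + 11/15z)y_n
  Hence R(z) = (1 + 11/15z)/(1 − 4/15z).

Need |R(x)|<1, x<0.
x=-0.34: |R|=0.6883
R=−1: 1+11/15x = −1+4/15x ⇒ -7/15x=2 ⇒ x=2/(-7/15)=-4.2857
Confirm numerically:
  x=-3.858: |R|=0.90162 <1
  x=-3.121: |R|=0.70335 <1
  x=-2.723: |R|=0.57751 <1
  x=-2.583: |R|=0.52949 <1
  x=-4.740: |R|=1.09364 >1
  x=-4.635: |R|=1.07290 >1
  x=-4.544: |R|=1.05450 >1
So |R|<1 on (-4.2857, 0).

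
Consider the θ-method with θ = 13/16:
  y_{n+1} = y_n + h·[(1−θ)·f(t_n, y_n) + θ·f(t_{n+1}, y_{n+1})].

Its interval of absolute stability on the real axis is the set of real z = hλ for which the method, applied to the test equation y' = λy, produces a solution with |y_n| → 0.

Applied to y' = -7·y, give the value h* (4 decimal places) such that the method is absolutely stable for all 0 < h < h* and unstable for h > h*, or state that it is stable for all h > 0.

Set f=λy, z=hλ:
  y_{n+1} = y_n + z·[3/16·y_n + 13/16·y_{n+1}] ⇒ (1 − 13/16z)y_{n+1} = (1 + 3/16z)y_n
  R(z) = (1 + 3/16z)/(1 − 13/16z).

Solve |R(x)|<1 on ℝ⁻.
x=-1.23: |R|=0.3848
x=-2: |R|=0.2381
x=-10: |R|=0.0959
x=-100: |R|=0.2158
θ=13/16≥1/2 ⇒ |1+3/16x|<|1−13/16x| ∀x<0 ⇒ interval (−∞,0).

interval (−∞, 0). Any h>0 works for λ=-7.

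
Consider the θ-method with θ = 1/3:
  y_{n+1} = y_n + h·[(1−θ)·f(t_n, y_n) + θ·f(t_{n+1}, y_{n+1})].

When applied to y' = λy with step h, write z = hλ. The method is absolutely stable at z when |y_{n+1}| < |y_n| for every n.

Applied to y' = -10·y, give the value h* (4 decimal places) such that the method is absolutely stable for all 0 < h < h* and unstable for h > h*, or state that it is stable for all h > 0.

With y'=λy (z=hλ):
  y_{n+1} = y_n + z·[2/3·y_n + 1/3·y_{n+1}] ⇒ (1 − 1/3z)y_{n+1} = (1 + 2/3z)y_n
  so R(z) = (1 + 2/3z)/(1 − 1/3z).

Boundary: |R(x)|=1, x<0.
x=-1.41: |R|=0.0408
R=−1: 1+2/3x = −1+1/3x ⇒ -1/3x=2 ⇒ x=2/(-1/3)=-6.0000
Confirm numerically:
  x=-5.582: |R|=0.95129 <1
  x=-4.484: |R|=0.79743 <1
  x=-2.524: |R|=0.37075 <1
  x=-6.517: |R|=1.05432 >1
  x=-6.287: |R|=1.03090 >1
  x=-6.095: |R|=1.01045 >1
Stable set (-6.0000, 0).

(-6.0000,0); λ=-10 ⇒ h* = (6)/10 = 0.6000.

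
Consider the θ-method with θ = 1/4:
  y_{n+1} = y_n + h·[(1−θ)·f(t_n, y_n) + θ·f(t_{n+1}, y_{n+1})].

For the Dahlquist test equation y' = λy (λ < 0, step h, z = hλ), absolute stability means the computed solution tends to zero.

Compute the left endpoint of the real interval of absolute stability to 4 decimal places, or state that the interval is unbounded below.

With y'=λy (z=hλ):
  y_{n+1} = y_n + z·[3/4·y_n + 1/4·y_{n+1}] ⇒ (1 − 1/4z)y_{n+1} = (1 + 3/4z)y_n
  R(z) = (1 + 3/4z)/(1 − 1/4z).

Find x<0 with |R(x)|<1.
x=-1.27: |R|=0.0361
R=−1: 1+3/4x = −1+1/4x ⇒ -1/2x=2 ⇒ x=2/(-1/2)=-4.0000
Confirm numerically:
  x=-3.903: |R|=0.97545 <1
  x=-3.799: |R|=0.94845 <1
  x=-3.165: |R|=0.76692 <1
  x=-4.580: |R|=1.13520 >1
  x=-4.540: |R|=1.12646 >1
  x=-4.433: |R|=1.10269 >1
Interval (-4.0000, 0).

left endpoint -4.0000.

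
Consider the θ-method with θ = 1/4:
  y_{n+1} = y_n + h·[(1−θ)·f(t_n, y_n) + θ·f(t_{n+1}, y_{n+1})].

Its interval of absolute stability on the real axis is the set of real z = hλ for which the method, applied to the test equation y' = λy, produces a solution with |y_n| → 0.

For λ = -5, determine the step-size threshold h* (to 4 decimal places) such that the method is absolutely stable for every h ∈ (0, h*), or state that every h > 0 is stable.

With y'=λy (z=hλ):
  y_{n+1} = y_n + z·[3/4·y_n + 1/4·y_{n+1}] ⇒ (1 − 1/4z)y_{n+1} = (1 + 3/4z)y_n
  R(z) = (1 + 3/4z)/(1 − 1/4z).

Boundary: |R(x)|=1, x<0.
x=-0.71: |R|=0.3970
R=−1: 1+3/4x = −1+1/4x ⇒ -1/2x=2 ⇒ x=2/(-1/2)=-4.0000
Confirm numerically:
  x=-3.345: |R|=0.82165 <1
  x=-3.254: |R|=0.79432 <1
  x=-1.765: |R|=0.22463 <1
  x=-4.443: |R|=1.10494 >1
  x=-4.168: |R|=1.04114 >1
  x=-4.027: |R|=1.00673 >1
Interval (-4.0000, 0).

(-4.0000,0); λ=-5 ⇒ h* = (4)/5 = 0.8000.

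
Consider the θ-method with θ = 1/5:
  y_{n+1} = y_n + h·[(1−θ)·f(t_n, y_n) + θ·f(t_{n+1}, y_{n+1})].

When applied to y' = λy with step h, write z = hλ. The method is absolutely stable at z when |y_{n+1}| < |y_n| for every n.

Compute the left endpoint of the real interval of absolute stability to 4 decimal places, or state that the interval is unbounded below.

Test eqn y'=λy, z=hλ:
  y_{n+1} = y_n + z·[4/5·y_n + 1/5·y_{n+1}] ⇒ (1 − 1/5z)y_{n+1} = (1 + 4/5z)y_n
  R(z) = (1 + 4/5z)/(1 − 1/5z).

Boundary: |R(x)|=1, x<0.
x=-1.65: |R|=0.2406
R=−1: 1+4/5x = −1+1/5x ⇒ -3/5x=2 ⇒ x=2/(-3/5)=-3.3333
Confirm numerically:
  x=-2.950: |R|=0.85535 <1
  x=-2.631: |R|=0.72389 <1
  x=-1.524: |R|=0.16800 <1
  x=-3.862: |R|=1.17897 >1
  x=-3.591: |R|=1.08998 >1
  x=-3.363: |R|=1.01064 >1
So |R|<1 on (-3.3333, 0).

left endpoint -3.3333.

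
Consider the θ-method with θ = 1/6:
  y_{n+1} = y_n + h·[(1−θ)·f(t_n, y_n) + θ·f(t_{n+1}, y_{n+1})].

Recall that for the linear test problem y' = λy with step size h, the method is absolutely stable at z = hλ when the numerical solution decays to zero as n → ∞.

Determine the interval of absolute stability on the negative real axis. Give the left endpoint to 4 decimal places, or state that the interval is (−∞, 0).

On y'=λy, z=hλ:
  y_{n+1} = y_n + z·[5/6·y_n + 1/6·y_{n+1}] ⇒ (1 − 1/6z)y_{n+1} = (1 + 5/6z)y_n
  R(z) = (1 + 5/6z)/(1 − 1/6z).

Find x<0 with |R(x)|<1.
x=-1.52: |R|=0.2128
R=−1: 1+5/6x = −1+1/6x ⇒ -2/3x=2 ⇒ x=2/(-2/3)=-3.0000
Confirm numerically:
  x=-2.823: |R|=0.91976 <1
  x=-2.388: |R|=0.70815 <1
  x=-2.185: |R|=0.60171 <1
  x=-3.283: |R|=1.12194 >1
  x=-3.120: |R|=1.05263 >1
Interval (-3.0000, 0).

(-3.0000, 0).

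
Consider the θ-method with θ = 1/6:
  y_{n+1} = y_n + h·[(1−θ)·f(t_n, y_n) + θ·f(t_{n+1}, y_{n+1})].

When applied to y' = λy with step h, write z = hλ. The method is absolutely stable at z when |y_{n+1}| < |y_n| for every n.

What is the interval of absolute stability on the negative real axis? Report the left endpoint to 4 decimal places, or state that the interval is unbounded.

z∈(-3.0000,0).

Set f=λy, z=hλ:
  y_{n+1} = y_n + z·[5/6·y_n + 1/6·y_{n+1}] ⇒ (1 − 1/6z)y_{n+1} = (1 + 5/6z)y_n
  R(z) = (1 + 5/6z)/(1 − 1/6z).

Solve |R(x)|<1 on ℝ⁻.
x=-0.94: |R|=0.1873
R=−1: 1+5/6x = −1+1/6x ⇒ -2/3x=2 ⇒ x=2/(-2/3)=-3.0000
Confirm numerically:
  x=-1.855: |R|=0.41693 <1
  x=-1.789: |R|=0.37810 <1
  x=-1.657: |R|=0.29842 <1
  x=-1.342: |R|=0.09670 <1
  x=-3.525: |R|=1.22047 >1
  x=-3.066: |R|=1.02912 >1
Interval (-3.0000, 0).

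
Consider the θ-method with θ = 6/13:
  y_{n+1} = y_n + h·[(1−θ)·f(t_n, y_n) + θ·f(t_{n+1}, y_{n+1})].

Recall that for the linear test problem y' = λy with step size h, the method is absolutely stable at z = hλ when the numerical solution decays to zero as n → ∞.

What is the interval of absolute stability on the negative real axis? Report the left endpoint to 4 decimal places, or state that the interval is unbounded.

(-26.0000, 0).

On y'=λy, z=hλ:
  y_{n+1} = y_n + z·[7/13·y_n + 6/13·y_{n+1}] ⇒ (1 − 6/13z)y_{n+1} = (1 + 7/13z)y_n
  ⇒ R(z) = (1 + 7/13z)/(1 − 6/13z).

Find x<0 with |R(x)|<1.
x=-0.71: |R|=0.4652
R=−1: 1+7/13x = −1+6/13x ⇒ -1/13x=2 ⇒ x=2/(-1/13)=-26.0000
Confirm numerically:
  x=-24.578: |R|=0.99114 <1
  x=-14.096: |R|=0.87800 <1
  x=-13.660: |R|=0.87005 <1
  x=-11.559: |R|=0.82465 <1
  x=-26.453: |R|=1.00264 >1
  x=-26.336: |R|=1.00196 >1
So |R|<1 on (-26.0000, 0).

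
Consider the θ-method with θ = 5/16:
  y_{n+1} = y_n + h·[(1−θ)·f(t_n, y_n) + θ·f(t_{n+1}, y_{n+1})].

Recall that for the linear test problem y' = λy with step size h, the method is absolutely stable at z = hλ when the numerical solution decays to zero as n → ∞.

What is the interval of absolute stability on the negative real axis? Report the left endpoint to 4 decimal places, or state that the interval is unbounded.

With y'=λy (z=hλ):
  y_{n+1} = y_n + z·[11/16·y_n + 5/16·y_{n+1}] ⇒ (1 − 5/16z)y_{n+1} = (1 + 11/16z)y_n
  Hence R(z) = (1 + 11/16z)/(1 − 5/16z).

Boundary: |R(x)|=1, x<0.
x=-1.24: |R|=0.1063
R=−1: 1+11/16x = −1+5/16x ⇒ -3/8x=2 ⇒ x=2/(-3/8)=-5.3333
Confirm numerically:
  x=-3.859: |R|=0.74937 <1
  x=-3.818: |R|=0.74089 <1
  x=-3.269: |R|=0.61707 <1
  x=-5.903: |R|=1.07510 >1
  x=-5.901: |R|=1.07485 >1
  x=-5.855: |R|=1.06913 >1
Interval (-5.3333, 0).

z∈(-5.3333,0).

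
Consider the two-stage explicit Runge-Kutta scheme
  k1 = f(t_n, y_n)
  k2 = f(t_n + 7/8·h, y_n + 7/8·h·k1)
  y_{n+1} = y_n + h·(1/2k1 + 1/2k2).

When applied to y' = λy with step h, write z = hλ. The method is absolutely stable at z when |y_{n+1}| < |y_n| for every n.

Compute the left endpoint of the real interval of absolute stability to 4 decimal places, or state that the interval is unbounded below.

z* = -2.2857.

Test eqn y'=λy, z=hλ:
  k1=λy_n ⇒ h·k1=z·y_n;  k2=λ(1+7/8z)y_n ⇒ h·k2=z(1+7/8z)y_n
  y_{n+1}/y_n = 1 + 1/2z + 1/2z(1+7/8z) = 1 + z + 7/16z²
  Hence R(z) = 1 + z + 7/16z².

Boundary: |R(x)|=1, x<0.
x=-1.03: |R|=0.4341
R=1: x+7/16x²=0 ⇒ x=−16/7=-2.2857; min R=1−1/(4·7/16)=0.4286>−1
Confirm numerically:
  x=-1.852: |R|=0.64858 <1
  x=-1.663: |R|=0.54694 <1
  x=-1.149: |R|=0.42859 <1
  x=-2.766: |R|=1.58121 >1
  x=-2.687: |R|=1.47174 >1
  x=-2.685: |R|=1.46904 >1
So |R|<1 on (-2.2857, 0).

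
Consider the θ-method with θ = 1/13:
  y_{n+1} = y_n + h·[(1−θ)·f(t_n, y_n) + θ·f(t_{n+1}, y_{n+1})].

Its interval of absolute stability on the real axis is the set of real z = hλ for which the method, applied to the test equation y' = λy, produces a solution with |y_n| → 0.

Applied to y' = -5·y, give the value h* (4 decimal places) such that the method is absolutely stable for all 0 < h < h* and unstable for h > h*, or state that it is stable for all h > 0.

With y'=λy (z=hλ):
  y_{n+1} = y_n + z·[12/13·y_n + 1/13·y_{n+1}] ⇒ (1 − 1/13z)y_{n+1} = (1 + 12/13z)y_n
  Hence R(z) = (1 + 12/13z)/(1 − 1/13z).

Boundary: |R(x)|=1, x<0.
x=-0.62: |R|=0.4082
R=−1: 1+12/13x = −1+1/13x ⇒ -11/13x=2 ⇒ x=2/(-11/13)=-2.3636
Confirm numerically:
  x=-1.983: |R|=0.72055 <1
  x=-1.873: |R|=0.63713 <1
  x=-1.789: |R|=0.57259 <1
  x=-1.359: |R|=0.23038 <1
  x=-2.623: |R|=1.18262 >1
  x=-2.595: |R|=1.16319 >1
So |R|<1 on (-2.3636, 0).

(-2.3636,0); λ=-5 ⇒ h* = (26/11)/5 = 0.4727.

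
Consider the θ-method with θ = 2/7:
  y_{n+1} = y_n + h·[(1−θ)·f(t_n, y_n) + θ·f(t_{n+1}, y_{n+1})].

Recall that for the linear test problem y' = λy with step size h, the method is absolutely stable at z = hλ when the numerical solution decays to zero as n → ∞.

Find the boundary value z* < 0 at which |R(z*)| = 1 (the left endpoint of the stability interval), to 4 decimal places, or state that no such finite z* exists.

Set f=λy, z=hλ:
  y_{n+1} = y_n + z·[5/7·y_n + 2/7·y_{n+1}] ⇒ (1 − 2/7z)y_{n+1} = (1 + 5/7z)y_n
  so R(z) = (1 + 5/7z)/(1 − 2/7z).

Solve |R(x)|<1 on ℝ⁻.
x=-1.06: |R|=0.1864
R=−1: 1+5/7x = −1+2/7x ⇒ -3/7x=2 ⇒ x=2/(-3/7)=-4.6667
Confirm numerically:
  x=-4.638: |R|=0.99472 <1
  x=-3.537: |R|=0.75920 <1
  x=-3.035: |R|=0.62548 <1
  x=-2.292: |R|=0.38501 <1
  x=-5.254: |R|=1.10064 >1
  x=-5.189: |R|=1.09017 >1
  x=-4.872: |R|=1.03679 >1
Stable set (-4.6667, 0).

left endpoint -4.6667.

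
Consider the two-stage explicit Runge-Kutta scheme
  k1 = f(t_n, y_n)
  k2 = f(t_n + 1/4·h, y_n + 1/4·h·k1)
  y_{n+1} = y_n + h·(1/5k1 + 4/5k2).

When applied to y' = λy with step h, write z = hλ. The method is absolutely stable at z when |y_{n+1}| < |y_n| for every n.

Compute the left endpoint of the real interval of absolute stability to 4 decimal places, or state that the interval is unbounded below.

Test eqn y'=λy, z=hλ:
  k1=λy_n ⇒ h·k1=z·y_n;  k2=λ(1+1/4z)y_n ⇒ h·k2=z(1+1/4z)y_n
  y_{n+1}/y_n = 1 + 1/5z + 4/5z(1+1/4z) = 1 + z + 1/5z²
  ⇒ R(z) = 1 + z + 1/5z².

Solve |R(x)|<1 on ℝ⁻.
x=-0.34: |R|=0.6831
R=1: x+1/5x²=0 ⇒ x=−5=-5.0000; min R=1−1/(4·1/5)=-0.2500>−1
Confirm numerically:
  x=-4.969: |R|=0.96919 <1
  x=-4.670: |R|=0.69178 <1
  x=-3.638: |R|=0.00901 <1
  x=-2.995: |R|=0.20099 <1
  x=-5.459: |R|=1.50114 >1
  x=-5.396: |R|=1.42736 >1
  x=-5.109: |R|=1.11138 >1
Interval (-5.0000, 0).

z* = -5.0000.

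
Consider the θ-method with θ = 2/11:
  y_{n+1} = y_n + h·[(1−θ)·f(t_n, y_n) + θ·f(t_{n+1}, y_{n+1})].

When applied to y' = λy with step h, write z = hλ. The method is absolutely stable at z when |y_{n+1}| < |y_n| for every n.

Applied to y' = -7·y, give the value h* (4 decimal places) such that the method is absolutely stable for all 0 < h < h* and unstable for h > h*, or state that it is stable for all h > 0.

(-3.1429,0); λ=-7 ⇒ h* = (22/7)/7 = 0.4490.

With y'=λy (z=hλ):
  y_{n+1} = y_n + z·[9/11·y_n + 2/11·y_{n+1}] ⇒ (1 − 2/11z)y_{n+1} = (1 + 9/11z)y_n
  ⇒ R(z) = (1 + 9/11z)/(1 − 2/11z).

Find x<0 with |R(x)|<1.
x=-1.69: |R|=0.2928
R=−1: 1+9/11x = −1+2/11x ⇒ -7/11x=2 ⇒ x=2/(-7/11)=-3.1429
Confirm numerically:
  x=-2.579: |R|=0.75572 <1
  x=-1.897: |R|=0.41050 <1
  x=-1.479: |R|=0.16557 <1
  x=-3.661: |R|=1.19796 >1
  x=-3.617: |R|=1.18202 >1
  x=-3.563: |R|=1.16225 >1
So |R|<1 on (-3.1429, 0).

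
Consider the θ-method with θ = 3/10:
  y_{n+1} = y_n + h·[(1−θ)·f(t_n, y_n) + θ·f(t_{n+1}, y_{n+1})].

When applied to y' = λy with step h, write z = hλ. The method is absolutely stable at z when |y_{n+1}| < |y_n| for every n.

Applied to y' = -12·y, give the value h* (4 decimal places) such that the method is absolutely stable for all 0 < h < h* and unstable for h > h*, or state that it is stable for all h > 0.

(-5.0000,0); λ=-12 ⇒ h* = (5)/12 = 0.4167.

Test eqn y'=λy, z=hλ:
  y_{n+1} = y_n + z·[7/10·y_n + 3/10·y_{n+1}] ⇒ (1 − 3/10z)y_{n+1} = (1 + 7/10z)y_n
  R(z) = (1 + 7/10z)/(1 − 3/10z).

Find x<0 with |R(x)|<1.
x=-0.95: |R|=0.2607
R=−1: 1+7/10x = −1+3/10x ⇒ -2/5x=2 ⇒ x=2/(-2/5)=-5.0000
Confirm numerically:
  x=-2.849: |R|=0.53610 <1
  x=-2.568: |R|=0.45052 <1
  x=-2.511: |R|=0.43216 <1
  x=-5.176: |R|=1.02758 >1
  x=-5.080: |R|=1.01268 >1
So |R|<1 on (-5.0000, 0).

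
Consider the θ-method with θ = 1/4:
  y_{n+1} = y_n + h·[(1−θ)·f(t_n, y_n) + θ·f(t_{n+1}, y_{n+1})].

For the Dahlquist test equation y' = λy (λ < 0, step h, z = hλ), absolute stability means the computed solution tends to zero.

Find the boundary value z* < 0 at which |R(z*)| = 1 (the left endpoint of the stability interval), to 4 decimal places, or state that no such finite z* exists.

z* = -4.0000.

On y'=λy, z=hλ:
  y_{n+1} = y_n + z·[3/4·y_n + 1/4·y_{n+1}] ⇒ (1 − 1/4z)y_{n+1} = (1 + 3/4z)y_n
  R(z) = (1 + 3/4z)/(1 − 1/4z).

Solve |R(x)|<1 on ℝ⁻.
x=-1.14: |R|=0.1128
R=−1: 1+3/4x = −1+1/4x ⇒ -1/2x=2 ⇒ x=2/(-1/2)=-4.0000
Confirm numerically:
  x=-2.740: |R|=0.62611 <1
  x=-2.595: |R|=0.57392 <1
  x=-2.285: |R|=0.45426 <1
  x=-4.185: |R|=1.04520 >1
  x=-4.164: |R|=1.04018 >1
Interval (-4.0000, 0).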